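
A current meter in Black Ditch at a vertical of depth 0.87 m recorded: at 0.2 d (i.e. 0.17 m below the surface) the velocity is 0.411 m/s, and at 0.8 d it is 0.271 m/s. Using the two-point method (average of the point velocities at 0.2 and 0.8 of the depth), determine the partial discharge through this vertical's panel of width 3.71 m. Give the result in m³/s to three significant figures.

v̄ = (0.411 + 0.271) / 2 = 0.3410 m/s
q = v̄ × d × w = 0.3410 × 0.87 × 3.71 = 1.101 m³/s

1.10 m³/s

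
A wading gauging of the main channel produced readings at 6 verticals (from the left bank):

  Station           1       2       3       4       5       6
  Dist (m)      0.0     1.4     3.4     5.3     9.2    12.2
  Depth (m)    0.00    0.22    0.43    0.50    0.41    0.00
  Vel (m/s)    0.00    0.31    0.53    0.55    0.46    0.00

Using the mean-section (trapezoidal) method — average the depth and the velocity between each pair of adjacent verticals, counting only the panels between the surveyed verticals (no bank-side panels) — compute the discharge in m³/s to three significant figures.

Panel 1-2: Δb = 1.4 m, d̄ = (0.00+0.22)/2 = 0.11, v̄ = (0.00+0.31)/2 = 0.155 → q = 1.4×0.11×0.155 = 0.02387 m³/s
Panel 2-3: Δb = 2 m, d̄ = (0.22+0.43)/2 = 0.325, v̄ = (0.31+0.53)/2 = 0.42 → q = 2×0.325×0.42 = 0.2730 m³/s
Panel 3-4: Δb = 1.9 m, d̄ = (0.43+0.50)/2 = 0.465, v̄ = (0.53+0.55)/2 = 0.54 → q = 1.9×0.465×0.54 = 0.4771 m³/s
Panel 4-5: Δb = 3.9 m, d̄ = (0.50+0.41)/2 = 0.455, v̄ = (0.55+0.46)/2 = 0.505 → q = 3.9×0.455×0.505 = 0.8961 m³/s
Panel 5-6: Δb = 3 m, d̄ = (0.41+0.00)/2 = 0.205, v̄ = (0.46+0.00)/2 = 0.23 → q = 3×0.205×0.23 = 0.1415 m³/s
Q = Σ q = 1.812 m³/s

1.81 m³/s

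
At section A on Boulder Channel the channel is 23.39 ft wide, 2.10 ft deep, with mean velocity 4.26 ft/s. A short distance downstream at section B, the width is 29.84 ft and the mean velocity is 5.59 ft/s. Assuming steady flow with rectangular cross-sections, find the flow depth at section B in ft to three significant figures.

Q = A₁V₁ = (23.39×2.10) × 4.26 = 209.2 ft³/s
d₂ = Q/(b₂ V₂) = 209.2/(29.84×5.59) = 1.254 ft

1.25 ft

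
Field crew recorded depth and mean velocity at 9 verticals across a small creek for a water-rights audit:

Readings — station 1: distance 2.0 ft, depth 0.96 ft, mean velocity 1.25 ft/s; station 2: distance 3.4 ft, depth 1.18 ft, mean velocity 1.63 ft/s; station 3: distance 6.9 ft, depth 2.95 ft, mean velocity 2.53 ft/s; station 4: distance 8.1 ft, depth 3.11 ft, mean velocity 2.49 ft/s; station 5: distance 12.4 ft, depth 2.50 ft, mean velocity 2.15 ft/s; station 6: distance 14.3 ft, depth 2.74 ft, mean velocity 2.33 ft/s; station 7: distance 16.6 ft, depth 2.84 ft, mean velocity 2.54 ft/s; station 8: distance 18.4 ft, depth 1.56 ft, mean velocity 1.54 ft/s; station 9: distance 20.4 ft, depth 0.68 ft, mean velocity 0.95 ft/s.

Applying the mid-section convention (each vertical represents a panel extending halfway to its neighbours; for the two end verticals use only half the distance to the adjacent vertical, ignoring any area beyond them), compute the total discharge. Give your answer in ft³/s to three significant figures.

w_1 = (3.4 − 2.0)/2 = 0.7 ft; q_1 = 1.25 × 0.96 × 0.7 = 0.8400 ft³/s
w_2 = (6.9 − 2.0)/2 = 2.45 ft; q_2 = 1.63 × 1.18 × 2.45 = 4.712 ft³/s
w_3 = (8.1 − 3.4)/2 = 2.35 ft; q_3 = 2.53 × 2.95 × 2.35 = 17.54 ft³/s
w_4 = (12.4 − 6.9)/2 = 2.75 ft; q_4 = 2.49 × 3.11 × 2.75 = 21.30 ft³/s
w_5 = (14.3 − 8.1)/2 = 3.1 ft; q_5 = 2.15 × 2.50 × 3.1 = 16.66 ft³/s
w_6 = (16.6 − 12.4)/2 = 2.1 ft; q_6 = 2.33 × 2.74 × 2.1 = 13.41 ft³/s
w_7 = (18.4 − 14.3)/2 = 2.05 ft; q_7 = 2.54 × 2.84 × 2.05 = 14.79 ft³/s
w_8 = (20.4 − 16.6)/2 = 1.9 ft; q_8 = 1.54 × 1.56 × 1.9 = 4.565 ft³/s
w_9 = (20.4 − 18.4)/2 = 1 ft; q_9 = 0.95 × 0.68 × 1 = 0.6460 ft³/s
Q = Σ qᵢ = 94.46 ft³/s

94.5 ft³/s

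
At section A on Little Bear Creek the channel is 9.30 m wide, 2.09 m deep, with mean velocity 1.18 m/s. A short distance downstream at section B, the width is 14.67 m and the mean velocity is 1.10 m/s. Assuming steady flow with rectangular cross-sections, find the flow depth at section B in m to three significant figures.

1.42 m

Q = A₁V₁ = (9.30×2.09) × 1.18 = 22.94 m³/s
d₂ = Q/(b₂ V₂) = 22.94/(14.67×1.10) = 1.421 m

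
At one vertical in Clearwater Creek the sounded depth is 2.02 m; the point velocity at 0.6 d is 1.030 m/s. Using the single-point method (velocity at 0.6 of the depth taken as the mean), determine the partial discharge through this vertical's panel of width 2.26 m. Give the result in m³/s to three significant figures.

4.70 m³/s

v̄ = v₀.₆ = 1.030 m/s
q = v̄ × d × w = 1.030 × 2.02 × 2.26 = 4.702 m³/s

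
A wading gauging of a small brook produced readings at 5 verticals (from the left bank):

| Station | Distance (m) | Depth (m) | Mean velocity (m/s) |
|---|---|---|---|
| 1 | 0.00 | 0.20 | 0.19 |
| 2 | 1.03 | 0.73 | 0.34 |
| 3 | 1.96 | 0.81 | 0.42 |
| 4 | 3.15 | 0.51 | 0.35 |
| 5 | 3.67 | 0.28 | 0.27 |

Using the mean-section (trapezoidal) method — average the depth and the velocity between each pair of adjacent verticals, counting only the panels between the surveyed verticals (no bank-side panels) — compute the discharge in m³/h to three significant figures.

2750 m³/h

Panel 1-2: Δb = 1.03 m, d̄ = (0.20+0.73)/2 = 0.465, v̄ = (0.19+0.34)/2 = 0.265 → q = 1.03×0.465×0.265 = 0.1269 m³/s
Panel 2-3: Δb = 0.93 m, d̄ = (0.73+0.81)/2 = 0.77, v̄ = (0.34+0.42)/2 = 0.38 → q = 0.93×0.77×0.38 = 0.2721 m³/s
Panel 3-4: Δb = 1.19 m, d̄ = (0.81+0.51)/2 = 0.66, v̄ = (0.42+0.35)/2 = 0.385 → q = 1.19×0.66×0.385 = 0.3024 m³/s
Panel 4-5: Δb = 0.52 m, d̄ = (0.51+0.28)/2 = 0.395, v̄ = (0.35+0.27)/2 = 0.31 → q = 0.52×0.395×0.31 = 0.06367 m³/s
Q = Σ q = 0.7651 m³/s
= 0.7651 × 3600 = 2754 m³/h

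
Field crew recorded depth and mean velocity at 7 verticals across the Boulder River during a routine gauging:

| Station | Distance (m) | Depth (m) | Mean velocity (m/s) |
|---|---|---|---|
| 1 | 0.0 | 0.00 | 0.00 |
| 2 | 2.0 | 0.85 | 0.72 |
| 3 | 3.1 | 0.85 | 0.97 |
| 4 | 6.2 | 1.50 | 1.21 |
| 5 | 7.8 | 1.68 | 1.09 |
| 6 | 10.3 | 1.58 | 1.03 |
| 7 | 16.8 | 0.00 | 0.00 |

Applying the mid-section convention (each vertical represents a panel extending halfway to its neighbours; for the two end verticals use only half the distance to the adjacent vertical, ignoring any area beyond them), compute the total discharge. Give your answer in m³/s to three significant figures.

w_2 = (3.1 − 0.0)/2 = 1.55 m; q_2 = 0.72 × 0.85 × 1.55 = 0.9486 m³/s
w_3 = (6.2 − 2.0)/2 = 2.1 m; q_3 = 0.97 × 0.85 × 2.1 = 1.731 m³/s
w_4 = (7.8 − 3.1)/2 = 2.35 m; q_4 = 1.21 × 1.50 × 2.35 = 4.265 m³/s
w_5 = (10.3 − 6.2)/2 = 2.05 m; q_5 = 1.09 × 1.68 × 2.05 = 3.754 m³/s
w_6 = (16.8 − 7.8)/2 = 4.5 m; q_6 = 1.03 × 1.58 × 4.5 = 7.323 m³/s
Stations 1, 7 contribute zero (depth or velocity is 0).
Q = Σ qᵢ = 18.02 m³/s

18.0 m³/s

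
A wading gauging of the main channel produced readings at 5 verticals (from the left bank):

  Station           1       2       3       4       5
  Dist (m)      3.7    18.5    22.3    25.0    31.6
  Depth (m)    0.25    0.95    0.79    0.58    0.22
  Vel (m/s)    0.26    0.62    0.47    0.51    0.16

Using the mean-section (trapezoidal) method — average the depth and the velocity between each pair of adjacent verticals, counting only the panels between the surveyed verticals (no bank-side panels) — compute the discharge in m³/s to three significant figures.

7.50 m³/s

Panel 1-2: Δb = 14.8 m, d̄ = (0.25+0.95)/2 = 0.6, v̄ = (0.26+0.62)/2 = 0.44 → q = 14.8×0.6×0.44 = 3.907 m³/s
Panel 2-3: Δb = 3.8 m, d̄ = (0.95+0.79)/2 = 0.87, v̄ = (0.62+0.47)/2 = 0.545 → q = 3.8×0.87×0.545 = 1.802 m³/s
Panel 3-4: Δb = 2.7 m, d̄ = (0.79+0.58)/2 = 0.685, v̄ = (0.47+0.51)/2 = 0.49 → q = 2.7×0.685×0.49 = 0.9063 m³/s
Panel 4-5: Δb = 6.6 m, d̄ = (0.58+0.22)/2 = 0.4, v̄ = (0.51+0.16)/2 = 0.335 → q = 6.6×0.4×0.335 = 0.8844 m³/s
Q = Σ q = 7.500 m³/s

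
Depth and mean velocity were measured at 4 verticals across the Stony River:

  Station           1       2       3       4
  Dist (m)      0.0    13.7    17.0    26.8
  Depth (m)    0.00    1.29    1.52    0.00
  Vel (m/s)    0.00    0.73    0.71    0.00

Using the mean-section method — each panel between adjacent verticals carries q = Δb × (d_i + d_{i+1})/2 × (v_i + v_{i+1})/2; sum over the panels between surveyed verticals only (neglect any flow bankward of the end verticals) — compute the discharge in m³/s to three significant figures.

Panel 1-2: Δb = 13.7 m, d̄ = (0.00+1.29)/2 = 0.645, v̄ = (0.00+0.73)/2 = 0.365 → q = 13.7×0.645×0.365 = 3.225 m³/s
Panel 2-3: Δb = 3.3 m, d̄ = (1.29+1.52)/2 = 1.405, v̄ = (0.73+0.71)/2 = 0.72 → q = 3.3×1.405×0.72 = 3.338 m³/s
Panel 3-4: Δb = 9.8 m, d̄ = (1.52+0.00)/2 = 0.76, v̄ = (0.71+0.00)/2 = 0.355 → q = 9.8×0.76×0.355 = 2.644 m³/s
Q = Σ q = 9.208 m³/s

9.21 m³/s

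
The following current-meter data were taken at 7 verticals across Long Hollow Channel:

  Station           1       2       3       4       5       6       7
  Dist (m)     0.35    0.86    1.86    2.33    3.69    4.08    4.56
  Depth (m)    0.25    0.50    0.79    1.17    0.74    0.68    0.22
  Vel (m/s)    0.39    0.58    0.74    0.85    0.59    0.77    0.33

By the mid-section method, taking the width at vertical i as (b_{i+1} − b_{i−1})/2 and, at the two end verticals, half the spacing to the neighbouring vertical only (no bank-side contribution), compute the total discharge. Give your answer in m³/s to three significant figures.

2.21 m³/s

w_1 = (0.86 − 0.35)/2 = 0.255 m; q_1 = 0.39 × 0.25 × 0.255 = 0.02486 m³/s
w_2 = (1.86 − 0.35)/2 = 0.755 m; q_2 = 0.58 × 0.50 × 0.755 = 0.2190 m³/s
w_3 = (2.33 − 0.86)/2 = 0.735 m; q_3 = 0.74 × 0.79 × 0.735 = 0.4297 m³/s
w_4 = (3.69 − 1.86)/2 = 0.915 m; q_4 = 0.85 × 1.17 × 0.915 = 0.9100 m³/s
w_5 = (4.08 − 2.33)/2 = 0.875 m; q_5 = 0.59 × 0.74 × 0.875 = 0.3820 m³/s
w_6 = (4.56 − 3.69)/2 = 0.435 m; q_6 = 0.77 × 0.68 × 0.435 = 0.2278 m³/s
w_7 = (4.56 − 4.08)/2 = 0.24 m; q_7 = 0.33 × 0.22 × 0.24 = 0.01742 m³/s
Q = Σ qᵢ = 2.211 m³/s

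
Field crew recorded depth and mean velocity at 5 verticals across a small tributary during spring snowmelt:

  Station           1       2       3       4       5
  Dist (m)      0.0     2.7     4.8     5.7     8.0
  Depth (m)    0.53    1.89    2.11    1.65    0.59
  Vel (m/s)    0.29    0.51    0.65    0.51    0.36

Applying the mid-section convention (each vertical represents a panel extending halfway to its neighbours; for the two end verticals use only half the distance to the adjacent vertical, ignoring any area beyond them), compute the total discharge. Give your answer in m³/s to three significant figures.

6.17 m³/s

w_1 = (2.7 − 0.0)/2 = 1.35 m; q_1 = 0.29 × 0.53 × 1.35 = 0.2075 m³/s
w_2 = (4.8 − 0.0)/2 = 2.4 m; q_2 = 0.51 × 1.89 × 2.4 = 2.313 m³/s
w_3 = (5.7 − 2.7)/2 = 1.5 m; q_3 = 0.65 × 2.11 × 1.5 = 2.057 m³/s
w_4 = (8.0 − 4.8)/2 = 1.6 m; q_4 = 0.51 × 1.65 × 1.6 = 1.346 m³/s
w_5 = (8.0 − 5.7)/2 = 1.15 m; q_5 = 0.36 × 0.59 × 1.15 = 0.2443 m³/s
Q = Σ qᵢ = 6.169 m³/s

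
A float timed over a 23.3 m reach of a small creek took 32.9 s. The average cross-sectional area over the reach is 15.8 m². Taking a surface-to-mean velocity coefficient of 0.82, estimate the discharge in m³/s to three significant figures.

v_surface = L / t̄ = 23.3 / 32.9 = 0.7082 m/s
v_mean = 0.82 × 0.7082 = 0.5807 m/s
Q = A × v_mean = 15.8 × 0.5807 = 9.176 m³/s

9.18 m³/s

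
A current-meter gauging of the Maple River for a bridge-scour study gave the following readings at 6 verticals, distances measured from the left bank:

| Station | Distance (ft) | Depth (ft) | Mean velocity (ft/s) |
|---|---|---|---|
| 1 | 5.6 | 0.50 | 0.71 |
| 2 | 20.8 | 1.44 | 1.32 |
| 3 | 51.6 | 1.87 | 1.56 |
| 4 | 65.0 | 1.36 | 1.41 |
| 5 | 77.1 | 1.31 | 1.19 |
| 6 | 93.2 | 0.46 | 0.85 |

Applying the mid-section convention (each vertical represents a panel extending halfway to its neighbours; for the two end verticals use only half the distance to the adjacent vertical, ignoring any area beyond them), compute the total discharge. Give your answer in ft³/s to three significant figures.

160 ft³/s

w_1 = (20.8 − 5.6)/2 = 7.6 ft; q_1 = 0.71 × 0.50 × 7.6 = 2.698 ft³/s
w_2 = (51.6 − 5.6)/2 = 23 ft; q_2 = 1.32 × 1.44 × 23 = 43.72 ft³/s
w_3 = (65.0 − 20.8)/2 = 22.1 ft; q_3 = 1.56 × 1.87 × 22.1 = 64.47 ft³/s
w_4 = (77.1 − 51.6)/2 = 12.75 ft; q_4 = 1.41 × 1.36 × 12.75 = 24.45 ft³/s
w_5 = (93.2 − 65.0)/2 = 14.1 ft; q_5 = 1.19 × 1.31 × 14.1 = 21.98 ft³/s
w_6 = (93.2 − 77.1)/2 = 8.05 ft; q_6 = 0.85 × 0.46 × 8.05 = 3.148 ft³/s
Q = Σ qᵢ = 160.5 ft³/s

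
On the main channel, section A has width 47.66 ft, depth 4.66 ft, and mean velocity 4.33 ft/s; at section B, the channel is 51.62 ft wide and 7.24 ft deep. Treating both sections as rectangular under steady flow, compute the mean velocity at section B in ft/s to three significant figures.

2.57 ft/s

Q = A₁V₁ = (47.66×4.66) × 4.33 = 961.7 ft³/s
A₂ = 51.62 × 7.24 = 373.7 ft²
V₂ = Q/A₂ = 961.7/373.7 = 2.573 ft/s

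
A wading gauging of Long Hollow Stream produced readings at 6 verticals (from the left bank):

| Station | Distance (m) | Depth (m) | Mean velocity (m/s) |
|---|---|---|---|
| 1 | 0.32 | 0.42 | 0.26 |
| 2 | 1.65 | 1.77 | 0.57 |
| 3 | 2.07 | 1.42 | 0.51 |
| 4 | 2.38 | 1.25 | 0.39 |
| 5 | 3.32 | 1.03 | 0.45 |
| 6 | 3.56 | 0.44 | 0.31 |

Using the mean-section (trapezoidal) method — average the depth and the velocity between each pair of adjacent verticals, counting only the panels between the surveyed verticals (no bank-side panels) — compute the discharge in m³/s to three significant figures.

Panel 1-2: Δb = 1.33 m, d̄ = (0.42+1.77)/2 = 1.095, v̄ = (0.26+0.57)/2 = 0.415 → q = 1.33×1.095×0.415 = 0.6044 m³/s
Panel 2-3: Δb = 0.42 m, d̄ = (1.77+1.42)/2 = 1.595, v̄ = (0.57+0.51)/2 = 0.54 → q = 0.42×1.595×0.54 = 0.3617 m³/s
Panel 3-4: Δb = 0.31 m, d̄ = (1.42+1.25)/2 = 1.335, v̄ = (0.51+0.39)/2 = 0.45 → q = 0.31×1.335×0.45 = 0.1862 m³/s
Panel 4-5: Δb = 0.94 m, d̄ = (1.25+1.03)/2 = 1.14, v̄ = (0.39+0.45)/2 = 0.42 → q = 0.94×1.14×0.42 = 0.4501 m³/s
Panel 5-6: Δb = 0.24 m, d̄ = (1.03+0.44)/2 = 0.735, v̄ = (0.45+0.31)/2 = 0.38 → q = 0.24×0.735×0.38 = 0.06703 m³/s
Q = Σ q = 1.669 m³/s

1.67 m³/s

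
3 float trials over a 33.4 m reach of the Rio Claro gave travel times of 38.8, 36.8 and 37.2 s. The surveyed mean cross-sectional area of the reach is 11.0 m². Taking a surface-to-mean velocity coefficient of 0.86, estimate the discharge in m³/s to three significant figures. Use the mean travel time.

8.40 m³/s

t̄ = (38.8 + 36.8 + 37.2) / 3 = 37.6 s
v_surface = L / t̄ = 33.4 / 37.6 = 0.8883 m/s
v_mean = 0.86 × 0.8883 = 0.7639 m/s
Q = A × v_mean = 11.0 × 0.7639 = 8.403 m³/s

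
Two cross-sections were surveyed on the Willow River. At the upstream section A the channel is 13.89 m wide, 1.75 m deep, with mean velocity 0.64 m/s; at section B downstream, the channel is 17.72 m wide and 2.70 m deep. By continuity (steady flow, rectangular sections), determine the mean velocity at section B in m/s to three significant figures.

Q = A₁V₁ = (13.89×1.75) × 0.64 = 15.56 m³/s
A₂ = 17.72 × 2.70 = 47.84 m²
V₂ = Q/A₂ = 15.56/47.84 = 0.3252 m/s

0.325 m/s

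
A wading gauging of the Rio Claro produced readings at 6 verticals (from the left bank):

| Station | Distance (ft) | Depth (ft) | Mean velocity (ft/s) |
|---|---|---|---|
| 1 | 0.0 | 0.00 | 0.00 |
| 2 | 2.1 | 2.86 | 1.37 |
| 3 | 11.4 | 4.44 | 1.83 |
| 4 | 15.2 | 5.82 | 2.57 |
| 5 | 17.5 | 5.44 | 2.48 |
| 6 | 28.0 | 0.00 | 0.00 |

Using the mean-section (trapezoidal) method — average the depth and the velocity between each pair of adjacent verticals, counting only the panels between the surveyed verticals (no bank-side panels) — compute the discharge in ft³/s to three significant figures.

Panel 1-2: Δb = 2.1 ft, d̄ = (0.00+2.86)/2 = 1.43, v̄ = (0.00+1.37)/2 = 0.685 → q = 2.1×1.43×0.685 = 2.057 ft³/s
Panel 2-3: Δb = 9.3 ft, d̄ = (2.86+4.44)/2 = 3.65, v̄ = (1.37+1.83)/2 = 1.6 → q = 9.3×3.65×1.6 = 54.31 ft³/s
Panel 3-4: Δb = 3.8 ft, d̄ = (4.44+5.82)/2 = 5.13, v̄ = (1.83+2.57)/2 = 2.2 → q = 3.8×5.13×2.2 = 42.89 ft³/s
Panel 4-5: Δb = 2.3 ft, d̄ = (5.82+5.44)/2 = 5.63, v̄ = (2.57+2.48)/2 = 2.525 → q = 2.3×5.63×2.525 = 32.70 ft³/s
Panel 5-6: Δb = 10.5 ft, d̄ = (5.44+0.00)/2 = 2.72, v̄ = (2.48+0.00)/2 = 1.24 → q = 10.5×2.72×1.24 = 35.41 ft³/s
Q = Σ q = 167.4 ft³/s

167 ft³/s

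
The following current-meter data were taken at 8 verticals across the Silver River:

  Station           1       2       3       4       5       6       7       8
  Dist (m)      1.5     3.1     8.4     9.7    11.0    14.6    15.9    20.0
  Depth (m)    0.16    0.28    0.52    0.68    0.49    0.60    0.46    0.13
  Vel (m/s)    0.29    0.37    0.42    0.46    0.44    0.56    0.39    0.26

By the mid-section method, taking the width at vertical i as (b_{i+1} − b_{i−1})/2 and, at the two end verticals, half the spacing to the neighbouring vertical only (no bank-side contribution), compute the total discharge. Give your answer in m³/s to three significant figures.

3.43 m³/s

w_1 = (3.1 − 1.5)/2 = 0.8 m; q_1 = 0.29 × 0.16 × 0.8 = 0.03712 m³/s
w_2 = (8.4 − 1.5)/2 = 3.45 m; q_2 = 0.37 × 0.28 × 3.45 = 0.3574 m³/s
w_3 = (9.7 − 3.1)/2 = 3.3 m; q_3 = 0.42 × 0.52 × 3.3 = 0.7207 m³/s
w_4 = (11.0 − 8.4)/2 = 1.3 m; q_4 = 0.46 × 0.68 × 1.3 = 0.4066 m³/s
w_5 = (14.6 − 9.7)/2 = 2.45 m; q_5 = 0.44 × 0.49 × 2.45 = 0.5282 m³/s
w_6 = (15.9 − 11.0)/2 = 2.45 m; q_6 = 0.56 × 0.60 × 2.45 = 0.8232 m³/s
w_7 = (20.0 − 14.6)/2 = 2.7 m; q_7 = 0.39 × 0.46 × 2.7 = 0.4844 m³/s
w_8 = (20.0 − 15.9)/2 = 2.05 m; q_8 = 0.26 × 0.13 × 2.05 = 0.06929 m³/s
Q = Σ qᵢ = 3.427 m³/s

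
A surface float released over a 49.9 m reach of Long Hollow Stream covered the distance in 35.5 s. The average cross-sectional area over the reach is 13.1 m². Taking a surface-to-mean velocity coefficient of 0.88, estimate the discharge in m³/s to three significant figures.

16.2 m³/s

v_surface = L / t̄ = 49.9 / 35.5 = 1.406 m/s
v_mean = 0.88 × 1.406 = 1.237 m/s
Q = A × v_mean = 13.1 × 1.237 = 16.20 m³/s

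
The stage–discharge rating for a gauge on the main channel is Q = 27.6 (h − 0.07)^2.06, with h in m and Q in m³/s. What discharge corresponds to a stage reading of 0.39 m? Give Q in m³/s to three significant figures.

2.64 m³/s

Q = 27.6 × (0.39 − 0.07)^2.06 = 27.6 × 0.32^2.06 = 2.639 m³/s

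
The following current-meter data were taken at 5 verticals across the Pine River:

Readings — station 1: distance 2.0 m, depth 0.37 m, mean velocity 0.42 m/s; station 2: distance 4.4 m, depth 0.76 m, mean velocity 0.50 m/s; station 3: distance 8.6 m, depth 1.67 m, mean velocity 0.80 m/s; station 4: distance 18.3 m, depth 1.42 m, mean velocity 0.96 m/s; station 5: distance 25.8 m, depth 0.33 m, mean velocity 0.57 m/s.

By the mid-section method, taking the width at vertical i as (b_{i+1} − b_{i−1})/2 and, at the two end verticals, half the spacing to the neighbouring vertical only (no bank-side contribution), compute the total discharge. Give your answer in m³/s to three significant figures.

w_1 = (4.4 − 2.0)/2 = 1.2 m; q_1 = 0.42 × 0.37 × 1.2 = 0.1865 m³/s
w_2 = (8.6 − 2.0)/2 = 3.3 m; q_2 = 0.50 × 0.76 × 3.3 = 1.254 m³/s
w_3 = (18.3 − 4.4)/2 = 6.95 m; q_3 = 0.80 × 1.67 × 6.95 = 9.285 m³/s
w_4 = (25.8 − 8.6)/2 = 8.6 m; q_4 = 0.96 × 1.42 × 8.6 = 11.72 m³/s
w_5 = (25.8 − 18.3)/2 = 3.75 m; q_5 = 0.57 × 0.33 × 3.75 = 0.7054 m³/s
Q = Σ qᵢ = 23.15 m³/s

23.2 m³/s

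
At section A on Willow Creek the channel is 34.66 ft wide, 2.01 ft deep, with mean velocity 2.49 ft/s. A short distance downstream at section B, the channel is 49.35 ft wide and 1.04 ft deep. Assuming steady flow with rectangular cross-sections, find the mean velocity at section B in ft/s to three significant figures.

3.38 ft/s

Q = A₁V₁ = (34.66×2.01) × 2.49 = 173.5 ft³/s
A₂ = 49.35 × 1.04 = 51.32 ft²
V₂ = Q/A₂ = 173.5/51.32 = 3.380 ft/s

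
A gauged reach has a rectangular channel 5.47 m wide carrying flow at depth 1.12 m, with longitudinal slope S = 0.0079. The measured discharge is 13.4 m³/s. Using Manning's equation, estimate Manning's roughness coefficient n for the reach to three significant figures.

0.0349

A = b·y = 5.47 × 1.12 = 6.126 m²
P = b + 2y = 5.47 + 2×1.12 = 7.710 m
R = A/P = 6.126/7.710 = 0.7946 m
n = (1/Q)·A·R^(2/3)·S^(1/2) = (1/13.4) × 6.126 × 0.8579 × 0.08888 = 0.03486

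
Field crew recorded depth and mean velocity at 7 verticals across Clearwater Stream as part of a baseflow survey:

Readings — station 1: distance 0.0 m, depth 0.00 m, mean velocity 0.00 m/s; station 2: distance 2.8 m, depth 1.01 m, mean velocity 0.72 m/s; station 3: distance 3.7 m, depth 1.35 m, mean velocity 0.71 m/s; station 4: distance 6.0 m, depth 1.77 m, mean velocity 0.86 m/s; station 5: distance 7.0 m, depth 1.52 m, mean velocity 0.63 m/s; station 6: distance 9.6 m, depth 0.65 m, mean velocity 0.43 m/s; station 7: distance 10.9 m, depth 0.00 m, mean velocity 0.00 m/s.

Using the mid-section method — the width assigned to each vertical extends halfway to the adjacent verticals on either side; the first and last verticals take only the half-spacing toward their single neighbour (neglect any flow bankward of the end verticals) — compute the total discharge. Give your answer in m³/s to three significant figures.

7.66 m³/s

w_2 = (3.7 − 0.0)/2 = 1.85 m; q_2 = 0.72 × 1.01 × 1.85 = 1.345 m³/s
w_3 = (6.0 − 2.8)/2 = 1.6 m; q_3 = 0.71 × 1.35 × 1.6 = 1.534 m³/s
w_4 = (7.0 − 3.7)/2 = 1.65 m; q_4 = 0.86 × 1.77 × 1.65 = 2.512 m³/s
w_5 = (9.6 − 6.0)/2 = 1.8 m; q_5 = 0.63 × 1.52 × 1.8 = 1.724 m³/s
w_6 = (10.9 − 7.0)/2 = 1.95 m; q_6 = 0.43 × 0.65 × 1.95 = 0.5450 m³/s
Stations 1, 7 contribute zero (depth or velocity is 0).
Q = Σ qᵢ = 7.659 m³/s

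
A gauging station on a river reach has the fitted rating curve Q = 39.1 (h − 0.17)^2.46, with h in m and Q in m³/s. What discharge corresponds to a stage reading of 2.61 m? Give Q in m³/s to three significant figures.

Q = 39.1 × (2.61 − 0.17)^2.46 = 39.1 × 2.44^2.46 = 350.9 m³/s

351 m³/s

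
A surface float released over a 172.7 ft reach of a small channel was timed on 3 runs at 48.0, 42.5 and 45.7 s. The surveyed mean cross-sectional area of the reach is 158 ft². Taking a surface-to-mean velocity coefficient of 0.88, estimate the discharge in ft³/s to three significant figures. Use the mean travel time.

t̄ = (48.0 + 42.5 + 45.7) / 3 = 45.4 s
v_surface = L / t̄ = 172.7 / 45.4 = 3.804 ft/s
v_mean = 0.88 × 3.804 = 3.347 ft/s
Q = A × v_mean = 158 × 3.347 = 528.9 ft³/s

529 ft³/s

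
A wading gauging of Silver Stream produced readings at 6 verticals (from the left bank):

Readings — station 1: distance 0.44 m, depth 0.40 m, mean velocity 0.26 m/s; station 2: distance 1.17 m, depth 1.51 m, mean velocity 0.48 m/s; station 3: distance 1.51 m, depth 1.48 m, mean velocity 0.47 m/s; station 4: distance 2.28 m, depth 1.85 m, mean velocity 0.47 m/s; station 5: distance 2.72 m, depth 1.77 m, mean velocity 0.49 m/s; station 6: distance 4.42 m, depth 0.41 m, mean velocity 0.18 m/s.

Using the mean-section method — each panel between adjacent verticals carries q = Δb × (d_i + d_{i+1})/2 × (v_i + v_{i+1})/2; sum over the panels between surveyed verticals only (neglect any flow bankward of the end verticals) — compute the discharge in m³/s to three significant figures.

Panel 1-2: Δb = 0.73 m, d̄ = (0.40+1.51)/2 = 0.955, v̄ = (0.26+0.48)/2 = 0.37 → q = 0.73×0.955×0.37 = 0.2579 m³/s
Panel 2-3: Δb = 0.34 m, d̄ = (1.51+1.48)/2 = 1.495, v̄ = (0.48+0.47)/2 = 0.475 → q = 0.34×1.495×0.475 = 0.2414 m³/s
Panel 3-4: Δb = 0.77 m, d̄ = (1.48+1.85)/2 = 1.665, v̄ = (0.47+0.47)/2 = 0.47 → q = 0.77×1.665×0.47 = 0.6026 m³/s
Panel 4-5: Δb = 0.44 m, d̄ = (1.85+1.77)/2 = 1.81, v̄ = (0.47+0.49)/2 = 0.48 → q = 0.44×1.81×0.48 = 0.3823 m³/s
Panel 5-6: Δb = 1.7 m, d̄ = (1.77+0.41)/2 = 1.09, v̄ = (0.49+0.18)/2 = 0.335 → q = 1.7×1.09×0.335 = 0.6208 m³/s
Q = Σ q = 2.105 m³/s

2.10 m³/s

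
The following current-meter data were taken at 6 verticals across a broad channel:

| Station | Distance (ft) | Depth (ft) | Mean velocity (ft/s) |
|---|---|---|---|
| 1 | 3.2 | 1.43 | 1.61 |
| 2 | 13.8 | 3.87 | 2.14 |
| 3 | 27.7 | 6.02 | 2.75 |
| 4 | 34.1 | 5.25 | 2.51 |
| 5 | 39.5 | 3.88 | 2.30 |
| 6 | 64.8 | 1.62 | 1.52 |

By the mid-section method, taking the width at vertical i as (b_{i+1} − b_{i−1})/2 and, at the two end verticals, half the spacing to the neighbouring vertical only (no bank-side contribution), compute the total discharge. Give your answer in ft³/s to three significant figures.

528 ft³/s

w_1 = (13.8 − 3.2)/2 = 5.3 ft; q_1 = 1.61 × 1.43 × 5.3 = 12.20 ft³/s
w_2 = (27.7 − 3.2)/2 = 12.25 ft; q_2 = 2.14 × 3.87 × 12.25 = 101.5 ft³/s
w_3 = (34.1 − 13.8)/2 = 10.15 ft; q_3 = 2.75 × 6.02 × 10.15 = 168.0 ft³/s
w_4 = (39.5 − 27.7)/2 = 5.9 ft; q_4 = 2.51 × 5.25 × 5.9 = 77.75 ft³/s
w_5 = (64.8 − 34.1)/2 = 15.35 ft; q_5 = 2.30 × 3.88 × 15.35 = 137.0 ft³/s
w_6 = (64.8 − 39.5)/2 = 12.65 ft; q_6 = 1.52 × 1.62 × 12.65 = 31.15 ft³/s
Q = Σ qᵢ = 527.6 ft³/s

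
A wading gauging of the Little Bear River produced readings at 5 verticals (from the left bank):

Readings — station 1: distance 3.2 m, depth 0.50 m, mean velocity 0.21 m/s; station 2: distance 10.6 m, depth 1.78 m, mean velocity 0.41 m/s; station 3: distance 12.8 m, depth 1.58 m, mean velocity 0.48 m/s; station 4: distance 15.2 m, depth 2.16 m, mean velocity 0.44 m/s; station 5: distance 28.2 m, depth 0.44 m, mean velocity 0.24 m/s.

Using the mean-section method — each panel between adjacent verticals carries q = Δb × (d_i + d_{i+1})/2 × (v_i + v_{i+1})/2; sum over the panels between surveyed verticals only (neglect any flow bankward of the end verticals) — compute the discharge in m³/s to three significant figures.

12.1 m³/s

Panel 1-2: Δb = 7.4 m, d̄ = (0.50+1.78)/2 = 1.14, v̄ = (0.21+0.41)/2 = 0.31 → q = 7.4×1.14×0.31 = 2.615 m³/s
Panel 2-3: Δb = 2.2 m, d̄ = (1.78+1.58)/2 = 1.68, v̄ = (0.41+0.48)/2 = 0.445 → q = 2.2×1.68×0.445 = 1.645 m³/s
Panel 3-4: Δb = 2.4 m, d̄ = (1.58+2.16)/2 = 1.87, v̄ = (0.48+0.44)/2 = 0.46 → q = 2.4×1.87×0.46 = 2.064 m³/s
Panel 4-5: Δb = 13 m, d̄ = (2.16+0.44)/2 = 1.3, v̄ = (0.44+0.24)/2 = 0.34 → q = 13×1.3×0.34 = 5.746 m³/s
Q = Σ q = 12.07 m³/s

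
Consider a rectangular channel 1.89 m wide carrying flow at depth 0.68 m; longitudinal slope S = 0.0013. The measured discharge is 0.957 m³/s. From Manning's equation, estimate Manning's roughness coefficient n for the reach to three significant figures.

A = b·y = 1.89 × 0.68 = 1.285 m²
P = b + 2y = 1.89 + 2×0.68 = 3.250 m
R = A/P = 1.285/3.250 = 0.3954 m
n = (1/Q)·A·R^(2/3)·S^(1/2) = (1/0.957) × 1.285 × 0.5388 × 0.03606 = 0.02609

0.0261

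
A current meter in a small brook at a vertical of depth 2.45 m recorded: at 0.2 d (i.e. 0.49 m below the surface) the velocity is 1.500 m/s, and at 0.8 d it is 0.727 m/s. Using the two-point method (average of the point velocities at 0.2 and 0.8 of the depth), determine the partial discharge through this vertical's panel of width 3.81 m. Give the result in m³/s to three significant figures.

v̄ = (1.500 + 0.727) / 2 = 1.114 m/s
q = v̄ × d × w = 1.114 × 2.45 × 3.81 = 10.39 m³/s

10.4 m³/s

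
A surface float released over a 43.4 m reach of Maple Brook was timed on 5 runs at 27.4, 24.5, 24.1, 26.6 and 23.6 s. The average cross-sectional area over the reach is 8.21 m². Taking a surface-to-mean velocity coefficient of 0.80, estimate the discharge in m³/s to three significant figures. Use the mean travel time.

t̄ = (27.4 + 24.5 + 24.1 + 26.6 + 23.6) / 5 = 25.24 s
v_surface = L / t̄ = 43.4 / 25.24 = 1.719 m/s
v_mean = 0.80 × 1.719 = 1.376 m/s
Q = A × v_mean = 8.21 × 1.376 = 11.29 m³/s

11.3 m³/s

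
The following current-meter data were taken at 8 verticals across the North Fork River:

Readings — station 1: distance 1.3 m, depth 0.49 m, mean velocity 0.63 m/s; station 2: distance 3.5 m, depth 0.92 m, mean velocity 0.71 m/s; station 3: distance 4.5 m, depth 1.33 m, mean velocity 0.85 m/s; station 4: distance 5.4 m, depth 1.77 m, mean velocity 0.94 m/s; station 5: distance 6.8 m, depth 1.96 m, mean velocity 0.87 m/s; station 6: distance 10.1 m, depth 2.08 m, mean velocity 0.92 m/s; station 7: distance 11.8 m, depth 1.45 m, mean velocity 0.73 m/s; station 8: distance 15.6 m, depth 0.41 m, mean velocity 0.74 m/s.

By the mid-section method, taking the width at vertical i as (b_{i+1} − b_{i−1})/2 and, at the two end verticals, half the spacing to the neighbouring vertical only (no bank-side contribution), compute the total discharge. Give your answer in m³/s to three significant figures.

w_1 = (3.5 − 1.3)/2 = 1.1 m; q_1 = 0.63 × 0.49 × 1.1 = 0.3396 m³/s
w_2 = (4.5 − 1.3)/2 = 1.6 m; q_2 = 0.71 × 0.92 × 1.6 = 1.045 m³/s
w_3 = (5.4 − 3.5)/2 = 0.95 m; q_3 = 0.85 × 1.33 × 0.95 = 1.074 m³/s
w_4 = (6.8 − 4.5)/2 = 1.15 m; q_4 = 0.94 × 1.77 × 1.15 = 1.913 m³/s
w_5 = (10.1 − 5.4)/2 = 2.35 m; q_5 = 0.87 × 1.96 × 2.35 = 4.007 m³/s
w_6 = (11.8 − 6.8)/2 = 2.5 m; q_6 = 0.92 × 2.08 × 2.5 = 4.784 m³/s
w_7 = (15.6 − 10.1)/2 = 2.75 m; q_7 = 0.73 × 1.45 × 2.75 = 2.911 m³/s
w_8 = (15.6 − 11.8)/2 = 1.9 m; q_8 = 0.74 × 0.41 × 1.9 = 0.5765 m³/s
Q = Σ qᵢ = 16.65 m³/s

16.7 m³/s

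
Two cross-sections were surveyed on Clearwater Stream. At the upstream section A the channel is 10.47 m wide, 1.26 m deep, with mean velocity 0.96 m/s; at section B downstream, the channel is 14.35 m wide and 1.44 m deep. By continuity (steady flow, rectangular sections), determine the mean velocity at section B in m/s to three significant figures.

Q = A₁V₁ = (10.47×1.26) × 0.96 = 12.66 m³/s
A₂ = 14.35 × 1.44 = 20.66 m²
V₂ = Q/A₂ = 12.66/20.66 = 0.6129 m/s

0.613 m/s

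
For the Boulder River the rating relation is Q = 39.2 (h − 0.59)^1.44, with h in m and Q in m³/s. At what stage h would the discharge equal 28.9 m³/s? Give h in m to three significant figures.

1.40 m

h − h₀ = (Q/C)^(1/b) = (28.9/39.2)^(1/1.44) = 0.8092 m
h = 0.59 + 0.8092 = 1.399 m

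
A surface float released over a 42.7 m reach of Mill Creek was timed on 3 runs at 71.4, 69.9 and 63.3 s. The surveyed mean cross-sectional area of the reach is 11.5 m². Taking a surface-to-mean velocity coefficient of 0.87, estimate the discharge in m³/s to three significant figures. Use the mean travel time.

t̄ = (71.4 + 69.9 + 63.3) / 3 = 68.2 s
v_surface = L / t̄ = 42.7 / 68.2 = 0.6261 m/s
v_mean = 0.87 × 0.6261 = 0.5447 m/s
Q = A × v_mean = 11.5 × 0.5447 = 6.264 m³/s

6.26 m³/s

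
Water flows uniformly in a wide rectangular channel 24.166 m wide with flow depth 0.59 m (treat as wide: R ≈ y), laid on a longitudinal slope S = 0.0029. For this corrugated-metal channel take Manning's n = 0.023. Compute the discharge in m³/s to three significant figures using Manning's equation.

A = b·y = 24.166 × 0.59 = 14.26 m²
Wide channel: R ≈ y = 0.59 m
Q = (1/n)·A·R^(2/3)·S^(1/2) = (1/0.023) × 14.26 × 0.5900^(2/3) × 0.0029^(1/2) = 23.48 m³/s

23.5 m³/s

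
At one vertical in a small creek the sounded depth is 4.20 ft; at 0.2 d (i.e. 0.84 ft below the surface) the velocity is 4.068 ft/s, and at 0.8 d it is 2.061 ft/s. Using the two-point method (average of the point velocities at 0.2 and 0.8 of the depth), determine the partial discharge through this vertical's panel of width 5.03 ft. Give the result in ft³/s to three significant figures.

v̄ = (4.068 + 2.061) / 2 = 3.065 ft/s
q = v̄ × d × w = 3.065 × 4.20 × 5.03 = 64.74 ft³/s

64.7 ft³/s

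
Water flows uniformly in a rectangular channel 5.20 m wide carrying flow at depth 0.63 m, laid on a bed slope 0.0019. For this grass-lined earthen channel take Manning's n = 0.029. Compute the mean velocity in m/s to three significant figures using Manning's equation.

A = b·y = 5.20 × 0.63 = 3.276 m²
P = b + 2y = 5.20 + 2×0.63 = 6.460 m
R = A/P = 3.276/6.460 = 0.5071 m
Q = (1/n)·A·R^(2/3)·S^(1/2) = (1/0.029) × 3.276 × 0.5071^(2/3) × 0.0019^(1/2) = 3.131 m³/s
V = Q/A = 3.131/3.276 = 0.9558 m/s

0.956 m/s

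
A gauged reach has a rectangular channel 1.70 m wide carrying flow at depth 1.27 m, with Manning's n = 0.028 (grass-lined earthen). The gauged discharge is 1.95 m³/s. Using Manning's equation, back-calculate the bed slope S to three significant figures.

A = b·y = 1.70 × 1.27 = 2.159 m²
P = b + 2y = 1.70 + 2×1.27 = 4.240 m
R = A/P = 2.159/4.240 = 0.5092 m
S = (Q·n / (1·A·R^(2/3)))² = (1.95×0.028 / (1×2.159×0.6377))² = 0.001573

0.00157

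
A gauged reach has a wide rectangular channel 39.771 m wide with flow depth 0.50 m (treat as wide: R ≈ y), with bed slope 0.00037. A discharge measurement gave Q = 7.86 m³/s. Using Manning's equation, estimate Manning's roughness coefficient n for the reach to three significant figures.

0.0307

A = b·y = 39.771 × 0.50 = 19.89 m²
Wide channel: R ≈ y = 0.50 m
n = (1/Q)·A·R^(2/3)·S^(1/2) = (1/7.86) × 19.89 × 0.6300 × 0.01924 = 0.03066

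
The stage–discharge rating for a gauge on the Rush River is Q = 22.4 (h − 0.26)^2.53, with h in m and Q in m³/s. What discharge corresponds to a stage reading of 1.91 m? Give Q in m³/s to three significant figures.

79.5 m³/s

Q = 22.4 × (1.91 − 0.26)^2.53 = 22.4 × 1.65^2.53 = 79.52 m³/s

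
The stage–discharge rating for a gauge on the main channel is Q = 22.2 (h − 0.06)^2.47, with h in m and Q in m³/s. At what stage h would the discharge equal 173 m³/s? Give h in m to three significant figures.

h − h₀ = (Q/C)^(1/b) = (173/22.2)^(1/2.47) = 2.296 m
h = 0.06 + 2.296 = 2.356 m

2.36 m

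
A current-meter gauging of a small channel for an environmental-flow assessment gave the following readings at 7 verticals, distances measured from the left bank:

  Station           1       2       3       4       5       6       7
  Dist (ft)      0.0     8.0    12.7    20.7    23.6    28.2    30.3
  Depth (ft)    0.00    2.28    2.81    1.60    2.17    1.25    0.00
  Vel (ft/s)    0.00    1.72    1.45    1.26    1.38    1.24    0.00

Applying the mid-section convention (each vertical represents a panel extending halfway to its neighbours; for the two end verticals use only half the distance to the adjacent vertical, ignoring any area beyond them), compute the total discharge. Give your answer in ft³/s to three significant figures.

w_2 = (12.7 − 0.0)/2 = 6.35 ft; q_2 = 1.72 × 2.28 × 6.35 = 24.90 ft³/s
w_3 = (20.7 − 8.0)/2 = 6.35 ft; q_3 = 1.45 × 2.81 × 6.35 = 25.87 ft³/s
w_4 = (23.6 − 12.7)/2 = 5.45 ft; q_4 = 1.26 × 1.60 × 5.45 = 10.99 ft³/s
w_5 = (28.2 − 20.7)/2 = 3.75 ft; q_5 = 1.38 × 2.17 × 3.75 = 11.23 ft³/s
w_6 = (30.3 − 23.6)/2 = 3.35 ft; q_6 = 1.24 × 1.25 × 3.35 = 5.193 ft³/s
Stations 1, 7 contribute zero (depth or velocity is 0).
Q = Σ qᵢ = 78.18 ft³/s

78.2 ft³/s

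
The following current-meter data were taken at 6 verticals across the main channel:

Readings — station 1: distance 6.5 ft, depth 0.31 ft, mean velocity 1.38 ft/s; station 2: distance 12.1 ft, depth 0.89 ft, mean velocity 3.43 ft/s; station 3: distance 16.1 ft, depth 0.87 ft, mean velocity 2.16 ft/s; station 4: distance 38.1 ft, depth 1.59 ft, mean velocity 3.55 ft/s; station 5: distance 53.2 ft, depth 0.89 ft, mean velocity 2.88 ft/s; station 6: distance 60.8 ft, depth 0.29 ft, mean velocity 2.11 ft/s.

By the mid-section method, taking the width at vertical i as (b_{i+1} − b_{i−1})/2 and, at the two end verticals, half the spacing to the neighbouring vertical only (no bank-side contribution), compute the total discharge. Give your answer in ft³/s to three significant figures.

176 ft³/s

w_1 = (12.1 − 6.5)/2 = 2.8 ft; q_1 = 1.38 × 0.31 × 2.8 = 1.198 ft³/s
w_2 = (16.1 − 6.5)/2 = 4.8 ft; q_2 = 3.43 × 0.89 × 4.8 = 14.65 ft³/s
w_3 = (38.1 − 12.1)/2 = 13 ft; q_3 = 2.16 × 0.87 × 13 = 24.43 ft³/s
w_4 = (53.2 − 16.1)/2 = 18.55 ft; q_4 = 3.55 × 1.59 × 18.55 = 104.7 ft³/s
w_5 = (60.8 − 38.1)/2 = 11.35 ft; q_5 = 2.88 × 0.89 × 11.35 = 29.09 ft³/s
w_6 = (60.8 − 53.2)/2 = 3.8 ft; q_6 = 2.11 × 0.29 × 3.8 = 2.325 ft³/s
Q = Σ qᵢ = 176.4 ft³/s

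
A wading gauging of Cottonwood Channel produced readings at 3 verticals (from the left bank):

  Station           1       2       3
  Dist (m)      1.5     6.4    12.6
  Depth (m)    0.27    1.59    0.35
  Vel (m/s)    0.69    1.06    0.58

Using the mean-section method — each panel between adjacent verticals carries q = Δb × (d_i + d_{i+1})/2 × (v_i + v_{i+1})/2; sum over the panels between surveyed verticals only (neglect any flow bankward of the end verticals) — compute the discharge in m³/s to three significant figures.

Panel 1-2: Δb = 4.9 m, d̄ = (0.27+1.59)/2 = 0.93, v̄ = (0.69+1.06)/2 = 0.875 → q = 4.9×0.93×0.875 = 3.987 m³/s
Panel 2-3: Δb = 6.2 m, d̄ = (1.59+0.35)/2 = 0.97, v̄ = (1.06+0.58)/2 = 0.82 → q = 6.2×0.97×0.82 = 4.931 m³/s
Q = Σ q = 8.919 m³/s

8.92 m³/s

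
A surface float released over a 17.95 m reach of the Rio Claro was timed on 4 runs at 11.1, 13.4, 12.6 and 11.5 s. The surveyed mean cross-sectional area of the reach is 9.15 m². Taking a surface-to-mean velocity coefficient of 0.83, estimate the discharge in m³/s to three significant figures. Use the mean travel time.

11.2 m³/s

t̄ = (11.1 + 13.4 + 12.6 + 11.5) / 4 = 12.15 s
v_surface = L / t̄ = 17.95 / 12.15 = 1.477 m/s
v_mean = 0.83 × 1.477 = 1.226 m/s
Q = A × v_mean = 9.15 × 1.226 = 11.22 m³/s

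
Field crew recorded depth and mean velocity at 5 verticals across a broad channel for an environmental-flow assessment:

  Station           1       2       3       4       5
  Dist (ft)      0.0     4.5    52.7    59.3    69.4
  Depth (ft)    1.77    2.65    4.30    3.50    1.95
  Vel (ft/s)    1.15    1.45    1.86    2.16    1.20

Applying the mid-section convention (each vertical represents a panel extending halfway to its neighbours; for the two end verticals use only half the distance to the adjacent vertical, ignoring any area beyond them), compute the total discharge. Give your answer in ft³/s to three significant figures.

400 ft³/s

w_1 = (4.5 − 0.0)/2 = 2.25 ft; q_1 = 1.15 × 1.77 × 2.25 = 4.580 ft³/s
w_2 = (52.7 − 0.0)/2 = 26.35 ft; q_2 = 1.45 × 2.65 × 26.35 = 101.2 ft³/s
w_3 = (59.3 − 4.5)/2 = 27.4 ft; q_3 = 1.86 × 4.30 × 27.4 = 219.1 ft³/s
w_4 = (69.4 − 52.7)/2 = 8.35 ft; q_4 = 2.16 × 3.50 × 8.35 = 63.13 ft³/s
w_5 = (69.4 − 59.3)/2 = 5.05 ft; q_5 = 1.20 × 1.95 × 5.05 = 11.82 ft³/s
Q = Σ qᵢ = 399.9 ft³/s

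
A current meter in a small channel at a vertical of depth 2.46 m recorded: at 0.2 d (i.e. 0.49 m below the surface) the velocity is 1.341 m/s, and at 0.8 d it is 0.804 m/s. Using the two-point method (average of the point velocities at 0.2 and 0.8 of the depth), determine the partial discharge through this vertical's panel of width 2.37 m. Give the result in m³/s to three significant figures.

6.25 m³/s

v̄ = (1.341 + 0.804) / 2 = 1.073 m/s
q = v̄ × d × w = 1.073 × 2.46 × 2.37 = 6.253 m³/s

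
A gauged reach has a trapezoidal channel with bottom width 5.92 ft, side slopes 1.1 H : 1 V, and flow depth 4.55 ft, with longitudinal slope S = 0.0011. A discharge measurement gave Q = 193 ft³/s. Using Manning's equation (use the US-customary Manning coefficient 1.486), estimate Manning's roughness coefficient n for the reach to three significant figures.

A = (b + z·y)·y = (5.92 + 1.1×4.55)×4.55 = 49.71 ft²
P = b + 2y√(1+z²) = 5.92 + 2×4.55×√(1+1.1²) = 19.45 ft
R = A/P = 49.71/19.45 = 2.556 ft
n = (1.486/Q)·A·R^(2/3)·S^(1/2) = (1.486/193) × 49.71 × 1.869 × 0.03317 = 0.02373

0.0237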